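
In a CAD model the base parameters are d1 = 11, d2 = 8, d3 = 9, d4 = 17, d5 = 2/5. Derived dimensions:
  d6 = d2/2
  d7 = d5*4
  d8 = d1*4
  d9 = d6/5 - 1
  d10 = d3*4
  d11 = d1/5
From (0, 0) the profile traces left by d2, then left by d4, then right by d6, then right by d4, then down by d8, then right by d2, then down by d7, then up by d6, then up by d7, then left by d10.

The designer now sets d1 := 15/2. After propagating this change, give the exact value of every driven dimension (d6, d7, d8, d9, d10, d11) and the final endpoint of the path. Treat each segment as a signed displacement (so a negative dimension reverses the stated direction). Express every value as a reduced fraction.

d6 = 4
d7 = 8/5
d8 = 30
d9 = -1/5
d10 = 36
d11 = 3/2
endpoint = (-32, -26)

Apply edit: d1 := 15/2
  d6 = d2/2 = 4
  d7 = d5*4 = 8/5
  d8 = d1*4 = 30
  d9 = d6/5 - 1 = -1/5
  d10 = d3*4 = 36
  d11 = d1/5 = 3/2
Walk from origin (0, 0):
  seg 1: left by d2 = 8 → (-8, 0)
  seg 2: left by d4 = 17 → (-25, 0)
  seg 3: right by d6 = 4 → (-21, 0)
  seg 4: right by d4 = 17 → (-4, 0)
  seg 5: down by d8 = 30 → (-4, -30)
  seg 6: right by d2 = 8 → (4, -30)
  seg 7: down by d7 = 8/5 → (4, -158/5)
  seg 8: up by d6 = 4 → (4, -138/5)
  seg 9: up by d7 = 8/5 → (4, -26)
  seg 10: left by d10 = 36 → (-32, -26)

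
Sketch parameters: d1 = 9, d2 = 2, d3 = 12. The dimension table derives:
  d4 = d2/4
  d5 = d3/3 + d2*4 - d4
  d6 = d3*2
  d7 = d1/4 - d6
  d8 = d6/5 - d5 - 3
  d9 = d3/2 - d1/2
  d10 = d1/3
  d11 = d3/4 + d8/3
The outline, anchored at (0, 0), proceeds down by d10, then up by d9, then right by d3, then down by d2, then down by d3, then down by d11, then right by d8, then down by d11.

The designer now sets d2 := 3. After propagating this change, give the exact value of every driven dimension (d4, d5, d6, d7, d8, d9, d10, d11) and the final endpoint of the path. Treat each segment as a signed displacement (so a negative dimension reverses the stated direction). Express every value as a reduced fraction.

Apply edit: d2 := 3
  d4 = d2/4 = 3/4
  d5 = d3/3 + d2*4 - d4 = 61/4
  d6 = d3*2 = 24
  d7 = d1/4 - d6 = -87/4
  d8 = d6/5 - d5 - 3 = -269/20
  d9 = d3/2 - d1/2 = 3/2
  d10 = d1/3 = 3
  d11 = d3/4 + d8/3 = -89/60
Walk from origin (0, 0):
  seg 1: down by d10 = 3 → (0, -3)
  seg 2: up by d9 = 3/2 → (0, -3/2)
  seg 3: right by d3 = 12 → (12, -3/2)
  seg 4: down by d2 = 3 → (12, -9/2)
  seg 5: down by d3 = 12 → (12, -33/2)
  seg 6: down by d11 = -89/60 → (12, -901/60)
  seg 7: right by d8 = -269/20 → (-29/20, -901/60)
  seg 8: down by d11 = -89/60 → (-29/20, -203/15)

d4 = 3/4
d5 = 61/4
d6 = 24
d7 = -87/4
d8 = -269/20
d9 = 3/2
d10 = 3
d11 = -89/60
endpoint = (-29/20, -203/15)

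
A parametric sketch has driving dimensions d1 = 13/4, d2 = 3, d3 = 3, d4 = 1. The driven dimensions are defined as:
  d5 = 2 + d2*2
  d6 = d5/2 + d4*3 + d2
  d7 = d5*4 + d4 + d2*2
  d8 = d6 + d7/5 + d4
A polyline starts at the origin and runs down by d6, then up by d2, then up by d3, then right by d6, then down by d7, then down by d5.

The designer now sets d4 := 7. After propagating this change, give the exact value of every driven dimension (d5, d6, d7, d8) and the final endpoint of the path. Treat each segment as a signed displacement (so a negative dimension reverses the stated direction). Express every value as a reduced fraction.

d5 = 8
d6 = 28
d7 = 45
d8 = 44
endpoint = (28, -75)

Apply edit: d4 := 7
  d5 = 2 + d2*2 = 8
  d6 = d5/2 + d4*3 + d2 = 28
  d7 = d5*4 + d4 + d2*2 = 45
  d8 = d6 + d7/5 + d4 = 44
Walk from origin (0, 0):
  seg 1: down by d6 = 28 → (0, -28)
  seg 2: up by d2 = 3 → (0, -25)
  seg 3: up by d3 = 3 → (0, -22)
  seg 4: right by d6 = 28 → (28, -22)
  seg 5: down by d7 = 45 → (28, -67)
  seg 6: down by d5 = 8 → (28, -75)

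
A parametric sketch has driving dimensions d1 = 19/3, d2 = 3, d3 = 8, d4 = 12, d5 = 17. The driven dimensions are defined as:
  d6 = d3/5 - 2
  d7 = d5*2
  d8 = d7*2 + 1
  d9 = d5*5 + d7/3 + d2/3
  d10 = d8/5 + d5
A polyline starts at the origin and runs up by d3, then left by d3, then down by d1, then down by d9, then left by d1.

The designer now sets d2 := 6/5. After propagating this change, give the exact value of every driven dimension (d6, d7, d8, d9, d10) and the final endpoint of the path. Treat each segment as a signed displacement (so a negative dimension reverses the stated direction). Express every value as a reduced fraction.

Apply edit: d2 := 6/5
  d6 = d3/5 - 2 = -2/5
  d7 = d5*2 = 34
  d8 = d7*2 + 1 = 69
  d9 = d5*5 + d7/3 + d2/3 = 1451/15
  d10 = d8/5 + d5 = 154/5
Walk from origin (0, 0):
  seg 1: up by d3 = 8 → (0, 8)
  seg 2: left by d3 = 8 → (-8, 8)
  seg 3: down by d1 = 19/3 → (-8, 5/3)
  seg 4: down by d9 = 1451/15 → (-8, -1426/15)
  seg 5: left by d1 = 19/3 → (-43/3, -1426/15)

d6 = -2/5
d7 = 34
d8 = 69
d9 = 1451/15
d10 = 154/5
endpoint = (-43/3, -1426/15)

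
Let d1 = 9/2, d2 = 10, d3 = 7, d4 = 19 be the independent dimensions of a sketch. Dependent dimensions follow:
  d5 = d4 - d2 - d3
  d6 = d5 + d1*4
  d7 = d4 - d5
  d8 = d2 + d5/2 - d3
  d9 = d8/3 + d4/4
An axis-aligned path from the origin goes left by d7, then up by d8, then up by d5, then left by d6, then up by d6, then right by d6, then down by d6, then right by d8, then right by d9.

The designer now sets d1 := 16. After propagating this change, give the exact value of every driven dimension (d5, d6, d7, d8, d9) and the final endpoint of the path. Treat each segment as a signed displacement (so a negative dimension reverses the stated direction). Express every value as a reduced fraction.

Apply edit: d1 := 16
  d5 = d4 - d2 - d3 = 2
  d6 = d5 + d1*4 = 66
  d7 = d4 - d5 = 17
  d8 = d2 + d5/2 - d3 = 4
  d9 = d8/3 + d4/4 = 73/12
Walk from origin (0, 0):
  seg 1: left by d7 = 17 → (-17, 0)
  seg 2: up by d8 = 4 → (-17, 4)
  seg 3: up by d5 = 2 → (-17, 6)
  seg 4: left by d6 = 66 → (-83, 6)
  seg 5: up by d6 = 66 → (-83, 72)
  seg 6: right by d6 = 66 → (-17, 72)
  seg 7: down by d6 = 66 → (-17, 6)
  seg 8: right by d8 = 4 → (-13, 6)
  seg 9: right by d9 = 73/12 → (-83/12, 6)

d5 = 2
d6 = 66
d7 = 17
d8 = 4
d9 = 73/12
endpoint = (-83/12, 6)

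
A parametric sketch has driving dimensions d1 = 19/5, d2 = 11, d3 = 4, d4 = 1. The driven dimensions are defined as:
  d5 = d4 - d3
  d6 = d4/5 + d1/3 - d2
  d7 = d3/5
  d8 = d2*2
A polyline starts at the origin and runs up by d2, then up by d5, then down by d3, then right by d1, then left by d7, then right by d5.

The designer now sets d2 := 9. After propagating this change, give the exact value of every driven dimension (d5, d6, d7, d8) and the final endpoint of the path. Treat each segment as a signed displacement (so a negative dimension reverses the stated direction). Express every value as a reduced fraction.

Apply edit: d2 := 9
  d5 = d4 - d3 = -3
  d6 = d4/5 + d1/3 - d2 = -113/15
  d7 = d3/5 = 4/5
  d8 = d2*2 = 18
Walk from origin (0, 0):
  seg 1: up by d2 = 9 → (0, 9)
  seg 2: up by d5 = -3 → (0, 6)
  seg 3: down by d3 = 4 → (0, 2)
  seg 4: right by d1 = 19/5 → (19/5, 2)
  seg 5: left by d7 = 4/5 → (3, 2)
  seg 6: right by d5 = -3 → (0, 2)

d5 = -3
d6 = -113/15
d7 = 4/5
d8 = 18
endpoint = (0, 2)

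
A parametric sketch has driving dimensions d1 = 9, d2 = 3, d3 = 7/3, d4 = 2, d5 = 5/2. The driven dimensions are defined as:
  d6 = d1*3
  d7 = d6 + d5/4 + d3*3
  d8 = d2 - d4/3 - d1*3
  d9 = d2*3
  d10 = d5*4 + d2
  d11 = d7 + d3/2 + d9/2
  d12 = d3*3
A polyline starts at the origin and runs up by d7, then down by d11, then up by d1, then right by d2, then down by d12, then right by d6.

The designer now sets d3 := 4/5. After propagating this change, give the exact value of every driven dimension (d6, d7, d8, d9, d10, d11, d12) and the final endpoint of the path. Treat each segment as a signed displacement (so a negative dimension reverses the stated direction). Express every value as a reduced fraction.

Apply edit: d3 := 4/5
  d6 = d1*3 = 27
  d7 = d6 + d5/4 + d3*3 = 1201/40
  d8 = d2 - d4/3 - d1*3 = -74/3
  d9 = d2*3 = 9
  d10 = d5*4 + d2 = 13
  d11 = d7 + d3/2 + d9/2 = 1397/40
  d12 = d3*3 = 12/5
Walk from origin (0, 0):
  seg 1: up by d7 = 1201/40 → (0, 1201/40)
  seg 2: down by d11 = 1397/40 → (0, -49/10)
  seg 3: up by d1 = 9 → (0, 41/10)
  seg 4: right by d2 = 3 → (3, 41/10)
  seg 5: down by d12 = 12/5 → (3, 17/10)
  seg 6: right by d6 = 27 → (30, 17/10)

d6 = 27
d7 = 1201/40
d8 = -74/3
d9 = 9
d10 = 13
d11 = 1397/40
d12 = 12/5
endpoint = (30, 17/10)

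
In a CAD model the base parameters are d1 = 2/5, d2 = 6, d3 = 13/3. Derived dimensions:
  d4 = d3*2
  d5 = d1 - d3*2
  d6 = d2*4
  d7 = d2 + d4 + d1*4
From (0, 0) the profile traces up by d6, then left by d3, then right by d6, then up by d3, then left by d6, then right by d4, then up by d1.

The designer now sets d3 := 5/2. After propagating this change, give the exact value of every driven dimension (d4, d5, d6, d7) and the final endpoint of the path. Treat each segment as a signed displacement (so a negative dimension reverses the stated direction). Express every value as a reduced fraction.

d4 = 5
d5 = -23/5
d6 = 24
d7 = 63/5
endpoint = (5/2, 269/10)

Apply edit: d3 := 5/2
  d4 = d3*2 = 5
  d5 = d1 - d3*2 = -23/5
  d6 = d2*4 = 24
  d7 = d2 + d4 + d1*4 = 63/5
Walk from origin (0, 0):
  seg 1: up by d6 = 24 → (0, 24)
  seg 2: left by d3 = 5/2 → (-5/2, 24)
  seg 3: right by d6 = 24 → (43/2, 24)
  seg 4: up by d3 = 5/2 → (43/2, 53/2)
  seg 5: left by d6 = 24 → (-5/2, 53/2)
  seg 6: right by d4 = 5 → (5/2, 53/2)
  seg 7: up by d1 = 2/5 → (5/2, 269/10)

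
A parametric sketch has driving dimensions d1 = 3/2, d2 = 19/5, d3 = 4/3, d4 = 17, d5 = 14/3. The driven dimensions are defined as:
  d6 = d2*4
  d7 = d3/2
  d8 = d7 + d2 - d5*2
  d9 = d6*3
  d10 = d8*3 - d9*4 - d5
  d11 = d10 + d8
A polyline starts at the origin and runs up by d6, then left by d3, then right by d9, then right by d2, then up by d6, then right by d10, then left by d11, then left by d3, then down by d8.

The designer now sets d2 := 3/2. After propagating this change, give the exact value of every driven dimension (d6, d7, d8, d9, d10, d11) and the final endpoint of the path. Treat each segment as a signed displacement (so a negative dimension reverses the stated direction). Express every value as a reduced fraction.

d6 = 6
d7 = 2/3
d8 = -43/6
d9 = 18
d10 = -589/6
d11 = -316/3
endpoint = (24, 115/6)

Apply edit: d2 := 3/2
  d6 = d2*4 = 6
  d7 = d3/2 = 2/3
  d8 = d7 + d2 - d5*2 = -43/6
  d9 = d6*3 = 18
  d10 = d8*3 - d9*4 - d5 = -589/6
  d11 = d10 + d8 = -316/3
Walk from origin (0, 0):
  seg 1: up by d6 = 6 → (0, 6)
  seg 2: left by d3 = 4/3 → (-4/3, 6)
  seg 3: right by d9 = 18 → (50/3, 6)
  seg 4: right by d2 = 3/2 → (109/6, 6)
  seg 5: up by d6 = 6 → (109/6, 12)
  seg 6: right by d10 = -589/6 → (-80, 12)
  seg 7: left by d11 = -316/3 → (76/3, 12)
  seg 8: left by d3 = 4/3 → (24, 12)
  seg 9: down by d8 = -43/6 → (24, 115/6)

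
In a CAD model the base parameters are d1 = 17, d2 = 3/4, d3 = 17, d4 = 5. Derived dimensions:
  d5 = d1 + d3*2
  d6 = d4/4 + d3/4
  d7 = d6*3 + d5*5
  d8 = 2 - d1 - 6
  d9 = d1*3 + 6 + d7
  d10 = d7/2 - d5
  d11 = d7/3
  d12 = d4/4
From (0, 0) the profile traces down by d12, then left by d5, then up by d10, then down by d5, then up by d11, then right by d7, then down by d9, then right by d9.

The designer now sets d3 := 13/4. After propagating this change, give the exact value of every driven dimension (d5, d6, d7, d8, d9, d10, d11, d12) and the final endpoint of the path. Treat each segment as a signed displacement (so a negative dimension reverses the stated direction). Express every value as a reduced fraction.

d5 = 47/2
d6 = 33/16
d7 = 1979/16
d8 = -21
d9 = 2891/16
d10 = 1227/32
d11 = 1979/48
d12 = 5/4
endpoint = (2247/8, -12083/96)

Apply edit: d3 := 13/4
  d5 = d1 + d3*2 = 47/2
  d6 = d4/4 + d3/4 = 33/16
  d7 = d6*3 + d5*5 = 1979/16
  d8 = 2 - d1 - 6 = -21
  d9 = d1*3 + 6 + d7 = 2891/16
  d10 = d7/2 - d5 = 1227/32
  d11 = d7/3 = 1979/48
  d12 = d4/4 = 5/4
Walk from origin (0, 0):
  seg 1: down by d12 = 5/4 → (0, -5/4)
  seg 2: left by d5 = 47/2 → (-47/2, -5/4)
  seg 3: up by d10 = 1227/32 → (-47/2, 1187/32)
  seg 4: down by d5 = 47/2 → (-47/2, 435/32)
  seg 5: up by d11 = 1979/48 → (-47/2, 5263/96)
  seg 6: right by d7 = 1979/16 → (1603/16, 5263/96)
  seg 7: down by d9 = 2891/16 → (1603/16, -12083/96)
  seg 8: right by d9 = 2891/16 → (2247/8, -12083/96)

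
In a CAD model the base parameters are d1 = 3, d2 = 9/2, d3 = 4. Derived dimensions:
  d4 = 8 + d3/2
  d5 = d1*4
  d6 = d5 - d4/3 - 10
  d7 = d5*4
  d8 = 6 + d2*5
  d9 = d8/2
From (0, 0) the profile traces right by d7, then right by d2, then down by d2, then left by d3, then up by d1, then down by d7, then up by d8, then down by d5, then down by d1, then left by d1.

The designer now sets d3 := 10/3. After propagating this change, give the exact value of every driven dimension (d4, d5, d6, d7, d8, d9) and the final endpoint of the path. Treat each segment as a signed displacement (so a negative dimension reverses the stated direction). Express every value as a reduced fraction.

Apply edit: d3 := 10/3
  d4 = 8 + d3/2 = 29/3
  d5 = d1*4 = 12
  d6 = d5 - d4/3 - 10 = -11/9
  d7 = d5*4 = 48
  d8 = 6 + d2*5 = 57/2
  d9 = d8/2 = 57/4
Walk from origin (0, 0):
  seg 1: right by d7 = 48 → (48, 0)
  seg 2: right by d2 = 9/2 → (105/2, 0)
  seg 3: down by d2 = 9/2 → (105/2, -9/2)
  seg 4: left by d3 = 10/3 → (295/6, -9/2)
  seg 5: up by d1 = 3 → (295/6, -3/2)
  seg 6: down by d7 = 48 → (295/6, -99/2)
  seg 7: up by d8 = 57/2 → (295/6, -21)
  seg 8: down by d5 = 12 → (295/6, -33)
  seg 9: down by d1 = 3 → (295/6, -36)
  seg 10: left by d1 = 3 → (277/6, -36)

d4 = 29/3
d5 = 12
d6 = -11/9
d7 = 48
d8 = 57/2
d9 = 57/4
endpoint = (277/6, -36)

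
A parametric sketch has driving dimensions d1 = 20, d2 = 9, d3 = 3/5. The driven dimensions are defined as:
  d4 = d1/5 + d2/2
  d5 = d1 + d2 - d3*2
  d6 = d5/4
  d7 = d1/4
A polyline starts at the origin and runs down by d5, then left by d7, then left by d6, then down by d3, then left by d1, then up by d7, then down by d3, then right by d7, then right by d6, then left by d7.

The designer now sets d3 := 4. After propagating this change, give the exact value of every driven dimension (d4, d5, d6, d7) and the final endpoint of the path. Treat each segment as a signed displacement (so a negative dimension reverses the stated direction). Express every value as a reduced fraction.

Apply edit: d3 := 4
  d4 = d1/5 + d2/2 = 17/2
  d5 = d1 + d2 - d3*2 = 21
  d6 = d5/4 = 21/4
  d7 = d1/4 = 5
Walk from origin (0, 0):
  seg 1: down by d5 = 21 → (0, -21)
  seg 2: left by d7 = 5 → (-5, -21)
  seg 3: left by d6 = 21/4 → (-41/4, -21)
  seg 4: down by d3 = 4 → (-41/4, -25)
  seg 5: left by d1 = 20 → (-121/4, -25)
  seg 6: up by d7 = 5 → (-121/4, -20)
  seg 7: down by d3 = 4 → (-121/4, -24)
  seg 8: right by d7 = 5 → (-101/4, -24)
  seg 9: right by d6 = 21/4 → (-20, -24)
  seg 10: left by d7 = 5 → (-25, -24)

d4 = 17/2
d5 = 21
d6 = 21/4
d7 = 5
endpoint = (-25, -24)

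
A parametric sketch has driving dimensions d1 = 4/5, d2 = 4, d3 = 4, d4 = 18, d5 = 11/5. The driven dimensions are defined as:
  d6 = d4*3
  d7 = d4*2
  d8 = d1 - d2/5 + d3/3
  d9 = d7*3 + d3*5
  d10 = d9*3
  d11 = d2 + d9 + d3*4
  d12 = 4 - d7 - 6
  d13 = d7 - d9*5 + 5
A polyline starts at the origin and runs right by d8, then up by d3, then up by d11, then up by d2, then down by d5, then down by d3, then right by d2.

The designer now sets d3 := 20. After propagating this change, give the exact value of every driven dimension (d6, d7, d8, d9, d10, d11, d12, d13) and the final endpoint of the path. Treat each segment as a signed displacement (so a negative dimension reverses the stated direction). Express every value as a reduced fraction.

d6 = 54
d7 = 36
d8 = 20/3
d9 = 208
d10 = 624
d11 = 292
d12 = -38
d13 = -999
endpoint = (32/3, 1469/5)

Apply edit: d3 := 20
  d6 = d4*3 = 54
  d7 = d4*2 = 36
  d8 = d1 - d2/5 + d3/3 = 20/3
  d9 = d7*3 + d3*5 = 208
  d10 = d9*3 = 624
  d11 = d2 + d9 + d3*4 = 292
  d12 = 4 - d7 - 6 = -38
  d13 = d7 - d9*5 + 5 = -999
Walk from origin (0, 0):
  seg 1: right by d8 = 20/3 → (20/3, 0)
  seg 2: up by d3 = 20 → (20/3, 20)
  seg 3: up by d11 = 292 → (20/3, 312)
  seg 4: up by d2 = 4 → (20/3, 316)
  seg 5: down by d5 = 11/5 → (20/3, 1569/5)
  seg 6: down by d3 = 20 → (20/3, 1469/5)
  seg 7: right by d2 = 4 → (32/3, 1469/5)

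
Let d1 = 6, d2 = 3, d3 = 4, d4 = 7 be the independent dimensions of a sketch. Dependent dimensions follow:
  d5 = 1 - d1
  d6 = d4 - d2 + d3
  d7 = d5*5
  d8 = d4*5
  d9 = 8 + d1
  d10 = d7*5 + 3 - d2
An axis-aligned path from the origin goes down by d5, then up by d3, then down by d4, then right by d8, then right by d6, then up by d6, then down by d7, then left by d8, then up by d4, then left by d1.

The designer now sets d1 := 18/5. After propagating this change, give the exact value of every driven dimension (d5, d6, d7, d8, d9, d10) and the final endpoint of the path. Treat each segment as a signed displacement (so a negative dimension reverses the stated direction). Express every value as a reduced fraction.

Apply edit: d1 := 18/5
  d5 = 1 - d1 = -13/5
  d6 = d4 - d2 + d3 = 8
  d7 = d5*5 = -13
  d8 = d4*5 = 35
  d9 = 8 + d1 = 58/5
  d10 = d7*5 + 3 - d2 = -65
Walk from origin (0, 0):
  seg 1: down by d5 = -13/5 → (0, 13/5)
  seg 2: up by d3 = 4 → (0, 33/5)
  seg 3: down by d4 = 7 → (0, -2/5)
  seg 4: right by d8 = 35 → (35, -2/5)
  seg 5: right by d6 = 8 → (43, -2/5)
  seg 6: up by d6 = 8 → (43, 38/5)
  seg 7: down by d7 = -13 → (43, 103/5)
  seg 8: left by d8 = 35 → (8, 103/5)
  seg 9: up by d4 = 7 → (8, 138/5)
  seg 10: left by d1 = 18/5 → (22/5, 138/5)

d5 = -13/5
d6 = 8
d7 = -13
d8 = 35
d9 = 58/5
d10 = -65
endpoint = (22/5, 138/5)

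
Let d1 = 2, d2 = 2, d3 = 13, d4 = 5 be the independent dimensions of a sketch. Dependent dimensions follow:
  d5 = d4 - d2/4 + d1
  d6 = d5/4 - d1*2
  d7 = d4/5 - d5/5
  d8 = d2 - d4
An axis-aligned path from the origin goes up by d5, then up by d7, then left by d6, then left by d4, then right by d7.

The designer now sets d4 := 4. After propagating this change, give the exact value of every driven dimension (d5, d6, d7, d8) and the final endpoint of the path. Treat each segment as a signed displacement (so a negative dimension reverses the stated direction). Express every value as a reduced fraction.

Apply edit: d4 := 4
  d5 = d4 - d2/4 + d1 = 11/2
  d6 = d5/4 - d1*2 = -21/8
  d7 = d4/5 - d5/5 = -3/10
  d8 = d2 - d4 = -2
Walk from origin (0, 0):
  seg 1: up by d5 = 11/2 → (0, 11/2)
  seg 2: up by d7 = -3/10 → (0, 26/5)
  seg 3: left by d6 = -21/8 → (21/8, 26/5)
  seg 4: left by d4 = 4 → (-11/8, 26/5)
  seg 5: right by d7 = -3/10 → (-67/40, 26/5)

d5 = 11/2
d6 = -21/8
d7 = -3/10
d8 = -2
endpoint = (-67/40, 26/5)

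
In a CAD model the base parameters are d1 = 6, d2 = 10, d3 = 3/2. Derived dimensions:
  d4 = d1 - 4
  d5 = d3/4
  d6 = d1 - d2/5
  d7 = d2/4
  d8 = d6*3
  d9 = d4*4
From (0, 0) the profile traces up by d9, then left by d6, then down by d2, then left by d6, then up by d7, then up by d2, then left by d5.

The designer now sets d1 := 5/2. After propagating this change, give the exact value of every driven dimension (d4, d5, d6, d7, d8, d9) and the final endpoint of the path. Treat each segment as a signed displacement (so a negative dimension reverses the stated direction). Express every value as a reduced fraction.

d4 = -3/2
d5 = 3/8
d6 = 1/2
d7 = 5/2
d8 = 3/2
d9 = -6
endpoint = (-11/8, -7/2)

Apply edit: d1 := 5/2
  d4 = d1 - 4 = -3/2
  d5 = d3/4 = 3/8
  d6 = d1 - d2/5 = 1/2
  d7 = d2/4 = 5/2
  d8 = d6*3 = 3/2
  d9 = d4*4 = -6
Walk from origin (0, 0):
  seg 1: up by d9 = -6 → (0, -6)
  seg 2: left by d6 = 1/2 → (-1/2, -6)
  seg 3: down by d2 = 10 → (-1/2, -16)
  seg 4: left by d6 = 1/2 → (-1, -16)
  seg 5: up by d7 = 5/2 → (-1, -27/2)
  seg 6: up by d2 = 10 → (-1, -7/2)
  seg 7: left by d5 = 3/8 → (-11/8, -7/2)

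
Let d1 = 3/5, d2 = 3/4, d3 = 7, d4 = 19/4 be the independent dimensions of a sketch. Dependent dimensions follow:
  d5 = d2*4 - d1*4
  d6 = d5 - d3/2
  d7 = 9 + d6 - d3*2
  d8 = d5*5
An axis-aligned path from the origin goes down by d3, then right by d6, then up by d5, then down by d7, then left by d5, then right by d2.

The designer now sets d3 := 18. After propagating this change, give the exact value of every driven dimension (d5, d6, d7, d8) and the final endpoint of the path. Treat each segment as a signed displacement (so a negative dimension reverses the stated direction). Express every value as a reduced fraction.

Apply edit: d3 := 18
  d5 = d2*4 - d1*4 = 3/5
  d6 = d5 - d3/2 = -42/5
  d7 = 9 + d6 - d3*2 = -177/5
  d8 = d5*5 = 3
Walk from origin (0, 0):
  seg 1: down by d3 = 18 → (0, -18)
  seg 2: right by d6 = -42/5 → (-42/5, -18)
  seg 3: up by d5 = 3/5 → (-42/5, -87/5)
  seg 4: down by d7 = -177/5 → (-42/5, 18)
  seg 5: left by d5 = 3/5 → (-9, 18)
  seg 6: right by d2 = 3/4 → (-33/4, 18)

d5 = 3/5
d6 = -42/5
d7 = -177/5
d8 = 3
endpoint = (-33/4, 18)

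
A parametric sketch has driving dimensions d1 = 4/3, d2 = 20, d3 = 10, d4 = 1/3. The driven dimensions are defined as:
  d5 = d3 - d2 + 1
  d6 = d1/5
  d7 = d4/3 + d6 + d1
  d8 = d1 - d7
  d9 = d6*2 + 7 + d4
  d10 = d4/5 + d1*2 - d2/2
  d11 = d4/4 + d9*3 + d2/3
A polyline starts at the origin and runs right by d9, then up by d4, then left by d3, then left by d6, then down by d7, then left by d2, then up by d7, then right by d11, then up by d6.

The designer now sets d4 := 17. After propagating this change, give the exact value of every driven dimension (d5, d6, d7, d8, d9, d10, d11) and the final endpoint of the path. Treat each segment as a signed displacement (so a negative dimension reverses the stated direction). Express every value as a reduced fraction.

d5 = -9
d6 = 4/15
d7 = 109/15
d8 = -89/15
d9 = 368/15
d10 = -59/15
d11 = 5071/60
endpoint = (4727/60, 259/15)

Apply edit: d4 := 17
  d5 = d3 - d2 + 1 = -9
  d6 = d1/5 = 4/15
  d7 = d4/3 + d6 + d1 = 109/15
  d8 = d1 - d7 = -89/15
  d9 = d6*2 + 7 + d4 = 368/15
  d10 = d4/5 + d1*2 - d2/2 = -59/15
  d11 = d4/4 + d9*3 + d2/3 = 5071/60
Walk from origin (0, 0):
  seg 1: right by d9 = 368/15 → (368/15, 0)
  seg 2: up by d4 = 17 → (368/15, 17)
  seg 3: left by d3 = 10 → (218/15, 17)
  seg 4: left by d6 = 4/15 → (214/15, 17)
  seg 5: down by d7 = 109/15 → (214/15, 146/15)
  seg 6: left by d2 = 20 → (-86/15, 146/15)
  seg 7: up by d7 = 109/15 → (-86/15, 17)
  seg 8: right by d11 = 5071/60 → (4727/60, 17)
  seg 9: up by d6 = 4/15 → (4727/60, 259/15)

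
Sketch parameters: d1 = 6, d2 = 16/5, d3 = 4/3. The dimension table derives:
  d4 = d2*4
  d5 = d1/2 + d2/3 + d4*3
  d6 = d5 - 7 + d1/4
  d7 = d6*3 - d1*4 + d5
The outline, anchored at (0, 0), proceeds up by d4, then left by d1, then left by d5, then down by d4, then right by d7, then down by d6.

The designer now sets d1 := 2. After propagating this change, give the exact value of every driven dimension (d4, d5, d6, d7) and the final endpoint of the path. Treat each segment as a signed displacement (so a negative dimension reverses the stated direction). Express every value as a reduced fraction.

d4 = 64/5
d5 = 607/15
d6 = 1019/30
d7 = 4031/30
endpoint = (919/10, -1019/30)

Apply edit: d1 := 2
  d4 = d2*4 = 64/5
  d5 = d1/2 + d2/3 + d4*3 = 607/15
  d6 = d5 - 7 + d1/4 = 1019/30
  d7 = d6*3 - d1*4 + d5 = 4031/30
Walk from origin (0, 0):
  seg 1: up by d4 = 64/5 → (0, 64/5)
  seg 2: left by d1 = 2 → (-2, 64/5)
  seg 3: left by d5 = 607/15 → (-637/15, 64/5)
  seg 4: down by d4 = 64/5 → (-637/15, 0)
  seg 5: right by d7 = 4031/30 → (919/10, 0)
  seg 6: down by d6 = 1019/30 → (919/10, -1019/30)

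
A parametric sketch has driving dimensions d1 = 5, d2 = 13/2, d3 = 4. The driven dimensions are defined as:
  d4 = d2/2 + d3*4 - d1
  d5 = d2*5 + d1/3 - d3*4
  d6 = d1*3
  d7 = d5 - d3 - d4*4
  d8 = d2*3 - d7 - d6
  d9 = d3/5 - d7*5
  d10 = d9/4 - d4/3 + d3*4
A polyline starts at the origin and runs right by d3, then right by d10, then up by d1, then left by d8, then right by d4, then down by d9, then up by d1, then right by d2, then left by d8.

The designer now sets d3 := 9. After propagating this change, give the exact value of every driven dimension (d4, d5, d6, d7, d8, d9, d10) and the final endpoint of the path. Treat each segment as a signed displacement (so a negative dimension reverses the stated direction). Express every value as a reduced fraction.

Apply edit: d3 := 9
  d4 = d2/2 + d3*4 - d1 = 137/4
  d5 = d2*5 + d1/3 - d3*4 = -11/6
  d6 = d1*3 = 15
  d7 = d5 - d3 - d4*4 = -887/6
  d8 = d2*3 - d7 - d6 = 457/3
  d9 = d3/5 - d7*5 = 22229/30
  d10 = d9/4 - d4/3 + d3*4 = 8393/40
Walk from origin (0, 0):
  seg 1: right by d3 = 9 → (9, 0)
  seg 2: right by d10 = 8393/40 → (8753/40, 0)
  seg 3: up by d1 = 5 → (8753/40, 5)
  seg 4: left by d8 = 457/3 → (7979/120, 5)
  seg 5: right by d4 = 137/4 → (12089/120, 5)
  seg 6: down by d9 = 22229/30 → (12089/120, -22079/30)
  seg 7: up by d1 = 5 → (12089/120, -21929/30)
  seg 8: right by d2 = 13/2 → (12869/120, -21929/30)
  seg 9: left by d8 = 457/3 → (-5411/120, -21929/30)

d4 = 137/4
d5 = -11/6
d6 = 15
d7 = -887/6
d8 = 457/3
d9 = 22229/30
d10 = 8393/40
endpoint = (-5411/120, -21929/30)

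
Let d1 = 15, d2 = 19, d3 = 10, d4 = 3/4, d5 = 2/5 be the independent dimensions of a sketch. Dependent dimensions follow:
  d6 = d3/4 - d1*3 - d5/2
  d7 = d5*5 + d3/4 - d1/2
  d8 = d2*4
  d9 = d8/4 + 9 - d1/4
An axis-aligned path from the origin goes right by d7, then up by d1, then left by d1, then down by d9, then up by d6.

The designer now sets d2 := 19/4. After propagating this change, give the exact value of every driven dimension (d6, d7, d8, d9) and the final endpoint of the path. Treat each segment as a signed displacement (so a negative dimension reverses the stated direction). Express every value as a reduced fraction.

Apply edit: d2 := 19/4
  d6 = d3/4 - d1*3 - d5/2 = -427/10
  d7 = d5*5 + d3/4 - d1/2 = -3
  d8 = d2*4 = 19
  d9 = d8/4 + 9 - d1/4 = 10
Walk from origin (0, 0):
  seg 1: right by d7 = -3 → (-3, 0)
  seg 2: up by d1 = 15 → (-3, 15)
  seg 3: left by d1 = 15 → (-18, 15)
  seg 4: down by d9 = 10 → (-18, 5)
  seg 5: up by d6 = -427/10 → (-18, -377/10)

d6 = -427/10
d7 = -3
d8 = 19
d9 = 10
endpoint = (-18, -377/10)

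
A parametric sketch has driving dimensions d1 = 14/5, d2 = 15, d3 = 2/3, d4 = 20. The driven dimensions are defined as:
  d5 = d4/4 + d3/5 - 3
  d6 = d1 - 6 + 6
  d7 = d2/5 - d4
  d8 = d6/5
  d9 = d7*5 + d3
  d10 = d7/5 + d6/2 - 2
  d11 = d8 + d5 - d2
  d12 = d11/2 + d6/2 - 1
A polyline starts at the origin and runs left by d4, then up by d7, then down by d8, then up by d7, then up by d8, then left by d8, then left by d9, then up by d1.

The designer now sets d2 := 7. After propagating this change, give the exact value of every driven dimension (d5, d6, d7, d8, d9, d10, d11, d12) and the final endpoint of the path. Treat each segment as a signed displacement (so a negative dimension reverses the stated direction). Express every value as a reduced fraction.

Apply edit: d2 := 7
  d5 = d4/4 + d3/5 - 3 = 32/15
  d6 = d1 - 6 + 6 = 14/5
  d7 = d2/5 - d4 = -93/5
  d8 = d6/5 = 14/25
  d9 = d7*5 + d3 = -277/3
  d10 = d7/5 + d6/2 - 2 = -108/25
  d11 = d8 + d5 - d2 = -323/75
  d12 = d11/2 + d6/2 - 1 = -263/150
Walk from origin (0, 0):
  seg 1: left by d4 = 20 → (-20, 0)
  seg 2: up by d7 = -93/5 → (-20, -93/5)
  seg 3: down by d8 = 14/25 → (-20, -479/25)
  seg 4: up by d7 = -93/5 → (-20, -944/25)
  seg 5: up by d8 = 14/25 → (-20, -186/5)
  seg 6: left by d8 = 14/25 → (-514/25, -186/5)
  seg 7: left by d9 = -277/3 → (5383/75, -186/5)
  seg 8: up by d1 = 14/5 → (5383/75, -172/5)

d5 = 32/15
d6 = 14/5
d7 = -93/5
d8 = 14/25
d9 = -277/3
d10 = -108/25
d11 = -323/75
d12 = -263/150
endpoint = (5383/75, -172/5)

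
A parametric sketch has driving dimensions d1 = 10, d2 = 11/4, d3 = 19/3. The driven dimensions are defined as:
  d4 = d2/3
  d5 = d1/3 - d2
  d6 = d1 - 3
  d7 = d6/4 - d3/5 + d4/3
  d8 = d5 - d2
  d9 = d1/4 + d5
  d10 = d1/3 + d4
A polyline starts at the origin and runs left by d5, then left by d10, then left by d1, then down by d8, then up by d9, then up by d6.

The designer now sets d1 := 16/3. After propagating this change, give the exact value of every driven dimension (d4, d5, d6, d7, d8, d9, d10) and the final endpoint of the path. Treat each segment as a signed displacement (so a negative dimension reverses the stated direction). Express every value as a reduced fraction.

Apply edit: d1 := 16/3
  d4 = d2/3 = 11/12
  d5 = d1/3 - d2 = -35/36
  d6 = d1 - 3 = 7/3
  d7 = d6/4 - d3/5 + d4/3 = -17/45
  d8 = d5 - d2 = -67/18
  d9 = d1/4 + d5 = 13/36
  d10 = d1/3 + d4 = 97/36
Walk from origin (0, 0):
  seg 1: left by d5 = -35/36 → (35/36, 0)
  seg 2: left by d10 = 97/36 → (-31/18, 0)
  seg 3: left by d1 = 16/3 → (-127/18, 0)
  seg 4: down by d8 = -67/18 → (-127/18, 67/18)
  seg 5: up by d9 = 13/36 → (-127/18, 49/12)
  seg 6: up by d6 = 7/3 → (-127/18, 77/12)

d4 = 11/12
d5 = -35/36
d6 = 7/3
d7 = -17/45
d8 = -67/18
d9 = 13/36
d10 = 97/36
endpoint = (-127/18, 77/12)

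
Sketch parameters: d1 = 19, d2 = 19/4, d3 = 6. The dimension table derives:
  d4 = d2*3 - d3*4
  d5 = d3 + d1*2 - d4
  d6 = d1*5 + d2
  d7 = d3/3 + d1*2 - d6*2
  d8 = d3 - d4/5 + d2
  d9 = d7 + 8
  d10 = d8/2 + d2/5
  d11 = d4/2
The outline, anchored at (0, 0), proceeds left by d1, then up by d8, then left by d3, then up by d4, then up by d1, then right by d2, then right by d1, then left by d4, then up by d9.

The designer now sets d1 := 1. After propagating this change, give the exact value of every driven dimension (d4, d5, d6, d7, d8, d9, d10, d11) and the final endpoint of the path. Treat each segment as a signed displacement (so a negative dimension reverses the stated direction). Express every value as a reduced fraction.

Apply edit: d1 := 1
  d4 = d2*3 - d3*4 = -39/4
  d5 = d3 + d1*2 - d4 = 71/4
  d6 = d1*5 + d2 = 39/4
  d7 = d3/3 + d1*2 - d6*2 = -31/2
  d8 = d3 - d4/5 + d2 = 127/10
  d9 = d7 + 8 = -15/2
  d10 = d8/2 + d2/5 = 73/10
  d11 = d4/2 = -39/8
Walk from origin (0, 0):
  seg 1: left by d1 = 1 → (-1, 0)
  seg 2: up by d8 = 127/10 → (-1, 127/10)
  seg 3: left by d3 = 6 → (-7, 127/10)
  seg 4: up by d4 = -39/4 → (-7, 59/20)
  seg 5: up by d1 = 1 → (-7, 79/20)
  seg 6: right by d2 = 19/4 → (-9/4, 79/20)
  seg 7: right by d1 = 1 → (-5/4, 79/20)
  seg 8: left by d4 = -39/4 → (17/2, 79/20)
  seg 9: up by d9 = -15/2 → (17/2, -71/20)

d4 = -39/4
d5 = 71/4
d6 = 39/4
d7 = -31/2
d8 = 127/10
d9 = -15/2
d10 = 73/10
d11 = -39/8
endpoint = (17/2, -71/20)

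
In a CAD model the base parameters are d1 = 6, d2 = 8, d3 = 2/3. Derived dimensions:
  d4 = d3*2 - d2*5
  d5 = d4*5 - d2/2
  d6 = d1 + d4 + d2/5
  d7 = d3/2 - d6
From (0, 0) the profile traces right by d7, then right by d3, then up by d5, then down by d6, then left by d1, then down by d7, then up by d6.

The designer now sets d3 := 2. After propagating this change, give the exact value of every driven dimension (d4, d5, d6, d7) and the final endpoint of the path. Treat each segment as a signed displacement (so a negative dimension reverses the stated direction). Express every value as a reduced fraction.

d4 = -36
d5 = -184
d6 = -142/5
d7 = 147/5
endpoint = (127/5, -1067/5)

Apply edit: d3 := 2
  d4 = d3*2 - d2*5 = -36
  d5 = d4*5 - d2/2 = -184
  d6 = d1 + d4 + d2/5 = -142/5
  d7 = d3/2 - d6 = 147/5
Walk from origin (0, 0):
  seg 1: right by d7 = 147/5 → (147/5, 0)
  seg 2: right by d3 = 2 → (157/5, 0)
  seg 3: up by d5 = -184 → (157/5, -184)
  seg 4: down by d6 = -142/5 → (157/5, -778/5)
  seg 5: left by d1 = 6 → (127/5, -778/5)
  seg 6: down by d7 = 147/5 → (127/5, -185)
  seg 7: up by d6 = -142/5 → (127/5, -1067/5)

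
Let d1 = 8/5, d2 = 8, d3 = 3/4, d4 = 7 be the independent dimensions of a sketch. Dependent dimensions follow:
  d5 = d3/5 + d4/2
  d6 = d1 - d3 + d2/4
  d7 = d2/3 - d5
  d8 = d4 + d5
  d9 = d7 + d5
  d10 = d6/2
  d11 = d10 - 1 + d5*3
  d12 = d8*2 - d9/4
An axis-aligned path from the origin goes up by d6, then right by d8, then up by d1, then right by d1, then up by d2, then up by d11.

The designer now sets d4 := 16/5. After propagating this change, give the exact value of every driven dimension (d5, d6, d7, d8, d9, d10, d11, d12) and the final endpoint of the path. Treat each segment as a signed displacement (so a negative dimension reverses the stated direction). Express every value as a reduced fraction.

Apply edit: d4 := 16/5
  d5 = d3/5 + d4/2 = 7/4
  d6 = d1 - d3 + d2/4 = 57/20
  d7 = d2/3 - d5 = 11/12
  d8 = d4 + d5 = 99/20
  d9 = d7 + d5 = 8/3
  d10 = d6/2 = 57/40
  d11 = d10 - 1 + d5*3 = 227/40
  d12 = d8*2 - d9/4 = 277/30
Walk from origin (0, 0):
  seg 1: up by d6 = 57/20 → (0, 57/20)
  seg 2: right by d8 = 99/20 → (99/20, 57/20)
  seg 3: up by d1 = 8/5 → (99/20, 89/20)
  seg 4: right by d1 = 8/5 → (131/20, 89/20)
  seg 5: up by d2 = 8 → (131/20, 249/20)
  seg 6: up by d11 = 227/40 → (131/20, 145/8)

d5 = 7/4
d6 = 57/20
d7 = 11/12
d8 = 99/20
d9 = 8/3
d10 = 57/40
d11 = 227/40
d12 = 277/30
endpoint = (131/20, 145/8)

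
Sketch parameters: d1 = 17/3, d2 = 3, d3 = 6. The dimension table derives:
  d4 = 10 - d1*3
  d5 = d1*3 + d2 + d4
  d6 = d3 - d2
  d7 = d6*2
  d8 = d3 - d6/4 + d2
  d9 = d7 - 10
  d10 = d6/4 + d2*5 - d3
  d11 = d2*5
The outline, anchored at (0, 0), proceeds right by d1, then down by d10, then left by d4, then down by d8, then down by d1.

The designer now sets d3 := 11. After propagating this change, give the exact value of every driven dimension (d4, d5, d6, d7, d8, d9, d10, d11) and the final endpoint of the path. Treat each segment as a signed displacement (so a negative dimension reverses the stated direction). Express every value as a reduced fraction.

d4 = -7
d5 = 13
d6 = 8
d7 = 16
d8 = 12
d9 = 6
d10 = 6
d11 = 15
endpoint = (38/3, -71/3)

Apply edit: d3 := 11
  d4 = 10 - d1*3 = -7
  d5 = d1*3 + d2 + d4 = 13
  d6 = d3 - d2 = 8
  d7 = d6*2 = 16
  d8 = d3 - d6/4 + d2 = 12
  d9 = d7 - 10 = 6
  d10 = d6/4 + d2*5 - d3 = 6
  d11 = d2*5 = 15
Walk from origin (0, 0):
  seg 1: right by d1 = 17/3 → (17/3, 0)
  seg 2: down by d10 = 6 → (17/3, -6)
  seg 3: left by d4 = -7 → (38/3, -6)
  seg 4: down by d8 = 12 → (38/3, -18)
  seg 5: down by d1 = 17/3 → (38/3, -71/3)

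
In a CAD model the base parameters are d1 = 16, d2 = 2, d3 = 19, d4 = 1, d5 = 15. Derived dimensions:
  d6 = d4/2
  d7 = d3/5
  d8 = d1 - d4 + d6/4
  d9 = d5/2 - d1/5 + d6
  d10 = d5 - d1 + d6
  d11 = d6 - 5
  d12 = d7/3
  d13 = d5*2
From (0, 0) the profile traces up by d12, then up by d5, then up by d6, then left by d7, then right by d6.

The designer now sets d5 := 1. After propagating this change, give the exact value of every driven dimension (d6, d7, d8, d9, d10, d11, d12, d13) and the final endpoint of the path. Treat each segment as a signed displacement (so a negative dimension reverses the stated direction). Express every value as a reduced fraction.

d6 = 1/2
d7 = 19/5
d8 = 121/8
d9 = -11/5
d10 = -29/2
d11 = -9/2
d12 = 19/15
d13 = 2
endpoint = (-33/10, 83/30)

Apply edit: d5 := 1
  d6 = d4/2 = 1/2
  d7 = d3/5 = 19/5
  d8 = d1 - d4 + d6/4 = 121/8
  d9 = d5/2 - d1/5 + d6 = -11/5
  d10 = d5 - d1 + d6 = -29/2
  d11 = d6 - 5 = -9/2
  d12 = d7/3 = 19/15
  d13 = d5*2 = 2
Walk from origin (0, 0):
  seg 1: up by d12 = 19/15 → (0, 19/15)
  seg 2: up by d5 = 1 → (0, 34/15)
  seg 3: up by d6 = 1/2 → (0, 83/30)
  seg 4: left by d7 = 19/5 → (-19/5, 83/30)
  seg 5: right by d6 = 1/2 → (-33/10, 83/30)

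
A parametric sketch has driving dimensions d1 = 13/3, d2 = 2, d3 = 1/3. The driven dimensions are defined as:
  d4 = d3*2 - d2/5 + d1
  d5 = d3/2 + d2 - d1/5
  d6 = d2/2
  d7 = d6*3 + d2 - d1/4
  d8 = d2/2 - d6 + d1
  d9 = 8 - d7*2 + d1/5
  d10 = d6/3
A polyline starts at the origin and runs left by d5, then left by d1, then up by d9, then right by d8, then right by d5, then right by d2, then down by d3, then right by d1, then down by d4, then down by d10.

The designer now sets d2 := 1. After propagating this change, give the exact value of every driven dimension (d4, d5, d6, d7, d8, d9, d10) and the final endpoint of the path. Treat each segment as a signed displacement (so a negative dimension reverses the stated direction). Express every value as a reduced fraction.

Apply edit: d2 := 1
  d4 = d3*2 - d2/5 + d1 = 24/5
  d5 = d3/2 + d2 - d1/5 = 3/10
  d6 = d2/2 = 1/2
  d7 = d6*3 + d2 - d1/4 = 17/12
  d8 = d2/2 - d6 + d1 = 13/3
  d9 = 8 - d7*2 + d1/5 = 181/30
  d10 = d6/3 = 1/6
Walk from origin (0, 0):
  seg 1: left by d5 = 3/10 → (-3/10, 0)
  seg 2: left by d1 = 13/3 → (-139/30, 0)
  seg 3: up by d9 = 181/30 → (-139/30, 181/30)
  seg 4: right by d8 = 13/3 → (-3/10, 181/30)
  seg 5: right by d5 = 3/10 → (0, 181/30)
  seg 6: right by d2 = 1 → (1, 181/30)
  seg 7: down by d3 = 1/3 → (1, 57/10)
  seg 8: right by d1 = 13/3 → (16/3, 57/10)
  seg 9: down by d4 = 24/5 → (16/3, 9/10)
  seg 10: down by d10 = 1/6 → (16/3, 11/15)

d4 = 24/5
d5 = 3/10
d6 = 1/2
d7 = 17/12
d8 = 13/3
d9 = 181/30
d10 = 1/6
endpoint = (16/3, 11/15)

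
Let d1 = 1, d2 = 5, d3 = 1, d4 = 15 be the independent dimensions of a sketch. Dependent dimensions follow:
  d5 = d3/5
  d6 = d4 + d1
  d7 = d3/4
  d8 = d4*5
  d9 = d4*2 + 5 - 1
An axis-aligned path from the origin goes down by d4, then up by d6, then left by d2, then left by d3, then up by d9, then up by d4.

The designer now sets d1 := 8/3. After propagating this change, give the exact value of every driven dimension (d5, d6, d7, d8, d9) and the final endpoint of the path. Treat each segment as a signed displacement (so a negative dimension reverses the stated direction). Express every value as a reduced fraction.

Apply edit: d1 := 8/3
  d5 = d3/5 = 1/5
  d6 = d4 + d1 = 53/3
  d7 = d3/4 = 1/4
  d8 = d4*5 = 75
  d9 = d4*2 + 5 - 1 = 34
Walk from origin (0, 0):
  seg 1: down by d4 = 15 → (0, -15)
  seg 2: up by d6 = 53/3 → (0, 8/3)
  seg 3: left by d2 = 5 → (-5, 8/3)
  seg 4: left by d3 = 1 → (-6, 8/3)
  seg 5: up by d9 = 34 → (-6, 110/3)
  seg 6: up by d4 = 15 → (-6, 155/3)

d5 = 1/5
d6 = 53/3
d7 = 1/4
d8 = 75
d9 = 34
endpoint = (-6, 155/3)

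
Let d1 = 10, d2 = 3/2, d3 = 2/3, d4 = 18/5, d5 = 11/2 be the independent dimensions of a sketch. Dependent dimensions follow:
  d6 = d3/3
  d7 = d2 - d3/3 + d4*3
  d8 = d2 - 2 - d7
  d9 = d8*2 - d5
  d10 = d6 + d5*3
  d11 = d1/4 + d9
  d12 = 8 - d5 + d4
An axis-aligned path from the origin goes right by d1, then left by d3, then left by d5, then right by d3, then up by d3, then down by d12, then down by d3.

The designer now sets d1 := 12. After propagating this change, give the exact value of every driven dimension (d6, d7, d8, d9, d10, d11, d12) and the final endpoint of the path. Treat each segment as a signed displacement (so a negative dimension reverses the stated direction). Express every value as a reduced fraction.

Apply edit: d1 := 12
  d6 = d3/3 = 2/9
  d7 = d2 - d3/3 + d4*3 = 1087/90
  d8 = d2 - 2 - d7 = -566/45
  d9 = d8*2 - d5 = -2759/90
  d10 = d6 + d5*3 = 301/18
  d11 = d1/4 + d9 = -2489/90
  d12 = 8 - d5 + d4 = 61/10
Walk from origin (0, 0):
  seg 1: right by d1 = 12 → (12, 0)
  seg 2: left by d3 = 2/3 → (34/3, 0)
  seg 3: left by d5 = 11/2 → (35/6, 0)
  seg 4: right by d3 = 2/3 → (13/2, 0)
  seg 5: up by d3 = 2/3 → (13/2, 2/3)
  seg 6: down by d12 = 61/10 → (13/2, -163/30)
  seg 7: down by d3 = 2/3 → (13/2, -61/10)

d6 = 2/9
d7 = 1087/90
d8 = -566/45
d9 = -2759/90
d10 = 301/18
d11 = -2489/90
d12 = 61/10
endpoint = (13/2, -61/10)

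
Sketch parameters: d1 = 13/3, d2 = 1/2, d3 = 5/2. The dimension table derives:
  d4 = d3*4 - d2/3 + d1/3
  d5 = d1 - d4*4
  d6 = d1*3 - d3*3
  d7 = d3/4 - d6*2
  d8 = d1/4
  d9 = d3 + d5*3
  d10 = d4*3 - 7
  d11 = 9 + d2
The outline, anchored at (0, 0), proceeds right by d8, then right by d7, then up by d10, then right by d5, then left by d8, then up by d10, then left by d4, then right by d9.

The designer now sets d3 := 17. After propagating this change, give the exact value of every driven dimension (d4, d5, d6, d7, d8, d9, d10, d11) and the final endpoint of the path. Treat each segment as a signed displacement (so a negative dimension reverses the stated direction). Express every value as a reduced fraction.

Apply edit: d3 := 17
  d4 = d3*4 - d2/3 + d1/3 = 1247/18
  d5 = d1 - d4*4 = -2455/9
  d6 = d1*3 - d3*3 = -38
  d7 = d3/4 - d6*2 = 321/4
  d8 = d1/4 = 13/12
  d9 = d3 + d5*3 = -2404/3
  d10 = d4*3 - 7 = 1205/6
  d11 = 9 + d2 = 19/2
Walk from origin (0, 0):
  seg 1: right by d8 = 13/12 → (13/12, 0)
  seg 2: right by d7 = 321/4 → (244/3, 0)
  seg 3: up by d10 = 1205/6 → (244/3, 1205/6)
  seg 4: right by d5 = -2455/9 → (-1723/9, 1205/6)
  seg 5: left by d8 = 13/12 → (-6931/36, 1205/6)
  seg 6: up by d10 = 1205/6 → (-6931/36, 1205/3)
  seg 7: left by d4 = 1247/18 → (-9425/36, 1205/3)
  seg 8: right by d9 = -2404/3 → (-38273/36, 1205/3)

d4 = 1247/18
d5 = -2455/9
d6 = -38
d7 = 321/4
d8 = 13/12
d9 = -2404/3
d10 = 1205/6
d11 = 19/2
endpoint = (-38273/36, 1205/3)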